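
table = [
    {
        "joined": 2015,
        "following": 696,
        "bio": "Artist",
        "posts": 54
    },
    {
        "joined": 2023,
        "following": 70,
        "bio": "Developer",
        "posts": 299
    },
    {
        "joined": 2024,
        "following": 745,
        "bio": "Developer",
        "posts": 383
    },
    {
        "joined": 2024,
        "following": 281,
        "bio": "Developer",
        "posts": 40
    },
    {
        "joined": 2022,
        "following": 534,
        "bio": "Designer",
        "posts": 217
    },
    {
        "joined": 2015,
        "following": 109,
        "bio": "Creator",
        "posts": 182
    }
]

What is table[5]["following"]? 109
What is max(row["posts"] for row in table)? 383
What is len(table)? 6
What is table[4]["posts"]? 217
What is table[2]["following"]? 745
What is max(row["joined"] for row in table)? 2024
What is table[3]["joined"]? 2024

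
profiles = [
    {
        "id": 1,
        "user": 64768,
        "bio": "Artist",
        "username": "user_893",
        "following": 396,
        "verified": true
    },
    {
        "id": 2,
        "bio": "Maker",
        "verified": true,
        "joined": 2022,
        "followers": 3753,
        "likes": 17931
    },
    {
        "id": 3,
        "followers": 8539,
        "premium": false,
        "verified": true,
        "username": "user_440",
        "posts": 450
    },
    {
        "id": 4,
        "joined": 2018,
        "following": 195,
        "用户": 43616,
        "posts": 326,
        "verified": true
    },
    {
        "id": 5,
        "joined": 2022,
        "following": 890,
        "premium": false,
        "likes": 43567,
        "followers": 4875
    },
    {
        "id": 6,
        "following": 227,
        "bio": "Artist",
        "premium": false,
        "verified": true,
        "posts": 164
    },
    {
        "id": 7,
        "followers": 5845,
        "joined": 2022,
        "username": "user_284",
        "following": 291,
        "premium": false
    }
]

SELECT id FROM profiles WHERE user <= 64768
[1]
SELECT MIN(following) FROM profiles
195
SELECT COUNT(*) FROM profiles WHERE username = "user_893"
1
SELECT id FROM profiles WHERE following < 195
[]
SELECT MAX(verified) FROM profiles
True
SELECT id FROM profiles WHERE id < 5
[1, 2, 3, 4]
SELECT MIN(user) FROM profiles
64768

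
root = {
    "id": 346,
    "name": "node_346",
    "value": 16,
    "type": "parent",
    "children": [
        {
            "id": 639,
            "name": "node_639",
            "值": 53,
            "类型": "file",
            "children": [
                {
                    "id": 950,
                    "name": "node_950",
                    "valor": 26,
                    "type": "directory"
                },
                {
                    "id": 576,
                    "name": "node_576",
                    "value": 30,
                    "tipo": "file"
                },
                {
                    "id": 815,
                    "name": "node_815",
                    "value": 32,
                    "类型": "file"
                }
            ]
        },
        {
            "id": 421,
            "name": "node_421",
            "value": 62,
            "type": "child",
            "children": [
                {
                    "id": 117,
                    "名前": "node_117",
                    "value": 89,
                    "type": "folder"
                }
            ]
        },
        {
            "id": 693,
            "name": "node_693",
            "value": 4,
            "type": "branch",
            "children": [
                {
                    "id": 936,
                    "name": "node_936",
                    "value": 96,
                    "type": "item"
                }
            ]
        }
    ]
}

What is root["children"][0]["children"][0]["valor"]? 26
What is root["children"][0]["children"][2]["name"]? "node_815"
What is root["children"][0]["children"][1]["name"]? "node_576"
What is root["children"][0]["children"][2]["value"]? 32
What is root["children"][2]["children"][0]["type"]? "item"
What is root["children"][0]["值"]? 53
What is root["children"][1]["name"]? "node_421"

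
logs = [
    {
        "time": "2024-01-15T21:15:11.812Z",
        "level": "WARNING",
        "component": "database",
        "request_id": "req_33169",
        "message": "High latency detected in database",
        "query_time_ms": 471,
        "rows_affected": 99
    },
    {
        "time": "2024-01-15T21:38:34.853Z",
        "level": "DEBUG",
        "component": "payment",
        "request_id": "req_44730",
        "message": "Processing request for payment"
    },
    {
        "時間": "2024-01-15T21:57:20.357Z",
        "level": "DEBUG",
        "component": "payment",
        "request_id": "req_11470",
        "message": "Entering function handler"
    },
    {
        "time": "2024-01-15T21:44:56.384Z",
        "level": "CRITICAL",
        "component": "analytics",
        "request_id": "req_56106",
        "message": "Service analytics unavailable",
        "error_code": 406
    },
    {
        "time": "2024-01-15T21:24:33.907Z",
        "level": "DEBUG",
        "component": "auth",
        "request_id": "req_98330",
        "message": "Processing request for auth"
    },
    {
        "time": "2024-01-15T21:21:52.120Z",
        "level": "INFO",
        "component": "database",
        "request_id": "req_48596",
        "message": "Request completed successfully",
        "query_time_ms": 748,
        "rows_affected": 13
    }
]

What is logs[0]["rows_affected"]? 99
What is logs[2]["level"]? "DEBUG"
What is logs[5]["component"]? "database"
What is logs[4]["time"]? "2024-01-15T21:24:33.907Z"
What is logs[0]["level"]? "WARNING"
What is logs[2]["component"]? "payment"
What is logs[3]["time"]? "2024-01-15T21:44:56.384Z"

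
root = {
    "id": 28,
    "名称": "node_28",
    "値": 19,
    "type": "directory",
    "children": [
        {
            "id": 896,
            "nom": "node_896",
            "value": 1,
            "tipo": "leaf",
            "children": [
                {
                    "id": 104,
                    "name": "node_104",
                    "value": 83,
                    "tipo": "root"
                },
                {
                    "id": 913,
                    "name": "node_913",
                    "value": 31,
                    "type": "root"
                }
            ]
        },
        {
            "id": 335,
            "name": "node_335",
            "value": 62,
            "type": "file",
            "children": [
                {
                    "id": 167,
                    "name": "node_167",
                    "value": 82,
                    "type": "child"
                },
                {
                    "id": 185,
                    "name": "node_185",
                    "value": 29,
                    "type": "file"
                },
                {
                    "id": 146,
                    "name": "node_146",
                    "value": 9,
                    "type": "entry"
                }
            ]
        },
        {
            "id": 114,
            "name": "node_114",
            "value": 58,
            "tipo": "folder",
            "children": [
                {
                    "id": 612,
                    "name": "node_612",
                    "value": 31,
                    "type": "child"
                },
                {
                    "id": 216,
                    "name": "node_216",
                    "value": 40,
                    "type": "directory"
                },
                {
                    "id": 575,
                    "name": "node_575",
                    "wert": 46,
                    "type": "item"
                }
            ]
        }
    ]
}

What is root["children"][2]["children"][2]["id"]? 575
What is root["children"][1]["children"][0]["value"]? 82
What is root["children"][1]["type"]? "file"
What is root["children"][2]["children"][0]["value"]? 31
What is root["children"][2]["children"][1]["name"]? "node_216"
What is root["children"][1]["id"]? 335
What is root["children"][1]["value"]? 62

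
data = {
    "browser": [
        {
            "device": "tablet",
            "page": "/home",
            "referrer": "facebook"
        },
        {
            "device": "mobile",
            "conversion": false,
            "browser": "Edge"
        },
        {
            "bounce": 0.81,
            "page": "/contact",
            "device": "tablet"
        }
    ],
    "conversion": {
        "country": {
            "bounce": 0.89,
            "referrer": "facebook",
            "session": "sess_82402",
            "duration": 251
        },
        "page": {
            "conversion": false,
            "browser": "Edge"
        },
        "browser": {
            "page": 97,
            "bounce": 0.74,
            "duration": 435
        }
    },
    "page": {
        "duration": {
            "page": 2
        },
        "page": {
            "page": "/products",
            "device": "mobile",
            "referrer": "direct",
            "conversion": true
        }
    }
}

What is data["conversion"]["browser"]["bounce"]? 0.74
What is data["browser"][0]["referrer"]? "facebook"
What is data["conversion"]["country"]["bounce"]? 0.89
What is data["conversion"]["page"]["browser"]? "Edge"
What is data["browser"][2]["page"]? "/contact"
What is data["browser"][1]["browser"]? "Edge"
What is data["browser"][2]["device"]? "tablet"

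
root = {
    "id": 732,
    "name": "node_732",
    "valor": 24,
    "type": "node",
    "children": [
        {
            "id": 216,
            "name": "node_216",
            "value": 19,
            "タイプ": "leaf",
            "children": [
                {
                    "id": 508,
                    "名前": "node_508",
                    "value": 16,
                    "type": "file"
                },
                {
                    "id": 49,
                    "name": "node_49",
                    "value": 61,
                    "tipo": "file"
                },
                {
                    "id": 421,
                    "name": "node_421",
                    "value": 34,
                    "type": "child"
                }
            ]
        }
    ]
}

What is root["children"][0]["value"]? 19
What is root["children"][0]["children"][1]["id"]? 49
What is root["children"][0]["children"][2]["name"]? "node_421"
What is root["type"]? "node"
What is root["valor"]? 24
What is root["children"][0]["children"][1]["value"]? 61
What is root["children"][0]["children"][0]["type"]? "file"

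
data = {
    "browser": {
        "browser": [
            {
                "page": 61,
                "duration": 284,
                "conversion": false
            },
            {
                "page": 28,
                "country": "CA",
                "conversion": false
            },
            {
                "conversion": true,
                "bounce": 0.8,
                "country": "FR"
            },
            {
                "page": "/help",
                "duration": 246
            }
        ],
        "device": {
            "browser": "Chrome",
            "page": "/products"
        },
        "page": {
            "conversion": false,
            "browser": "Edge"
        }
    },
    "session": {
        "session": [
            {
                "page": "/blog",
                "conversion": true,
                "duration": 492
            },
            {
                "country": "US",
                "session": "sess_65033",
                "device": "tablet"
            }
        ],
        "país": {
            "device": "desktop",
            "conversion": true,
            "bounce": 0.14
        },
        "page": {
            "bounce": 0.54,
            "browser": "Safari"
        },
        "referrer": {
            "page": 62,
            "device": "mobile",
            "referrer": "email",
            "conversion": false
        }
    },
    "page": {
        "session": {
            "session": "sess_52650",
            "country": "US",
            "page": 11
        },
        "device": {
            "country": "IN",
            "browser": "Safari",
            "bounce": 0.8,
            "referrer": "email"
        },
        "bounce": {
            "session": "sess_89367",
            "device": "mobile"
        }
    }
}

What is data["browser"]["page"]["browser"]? "Edge"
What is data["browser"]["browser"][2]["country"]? "FR"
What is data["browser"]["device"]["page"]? "/products"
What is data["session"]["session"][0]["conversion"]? True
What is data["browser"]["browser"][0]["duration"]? 284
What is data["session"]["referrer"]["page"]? 62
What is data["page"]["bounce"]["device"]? "mobile"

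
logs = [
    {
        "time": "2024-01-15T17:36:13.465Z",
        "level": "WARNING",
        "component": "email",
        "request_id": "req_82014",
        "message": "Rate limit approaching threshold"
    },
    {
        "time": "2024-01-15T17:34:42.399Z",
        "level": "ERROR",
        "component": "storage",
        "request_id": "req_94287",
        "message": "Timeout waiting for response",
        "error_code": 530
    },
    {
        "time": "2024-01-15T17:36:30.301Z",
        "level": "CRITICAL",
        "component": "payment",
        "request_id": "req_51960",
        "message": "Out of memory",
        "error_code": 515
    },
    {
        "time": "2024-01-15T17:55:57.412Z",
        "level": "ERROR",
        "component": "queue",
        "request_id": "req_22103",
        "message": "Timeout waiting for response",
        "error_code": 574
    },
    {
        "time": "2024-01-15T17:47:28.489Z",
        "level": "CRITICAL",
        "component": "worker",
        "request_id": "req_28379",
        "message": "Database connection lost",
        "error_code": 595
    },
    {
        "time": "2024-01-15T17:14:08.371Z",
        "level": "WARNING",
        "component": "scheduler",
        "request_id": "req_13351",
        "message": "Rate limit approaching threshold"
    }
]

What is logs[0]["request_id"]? "req_82014"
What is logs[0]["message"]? "Rate limit approaching threshold"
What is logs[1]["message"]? "Timeout waiting for response"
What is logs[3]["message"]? "Timeout waiting for response"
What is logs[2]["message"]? "Out of memory"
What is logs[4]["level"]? "CRITICAL"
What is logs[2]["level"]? "CRITICAL"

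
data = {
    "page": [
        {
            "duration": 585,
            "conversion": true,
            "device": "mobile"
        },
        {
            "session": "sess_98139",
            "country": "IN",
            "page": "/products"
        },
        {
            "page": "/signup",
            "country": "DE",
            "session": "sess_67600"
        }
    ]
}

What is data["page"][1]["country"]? "IN"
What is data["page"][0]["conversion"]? True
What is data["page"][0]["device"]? "mobile"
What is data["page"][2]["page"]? "/signup"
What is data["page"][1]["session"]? "sess_98139"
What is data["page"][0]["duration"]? 585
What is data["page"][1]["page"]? "/products"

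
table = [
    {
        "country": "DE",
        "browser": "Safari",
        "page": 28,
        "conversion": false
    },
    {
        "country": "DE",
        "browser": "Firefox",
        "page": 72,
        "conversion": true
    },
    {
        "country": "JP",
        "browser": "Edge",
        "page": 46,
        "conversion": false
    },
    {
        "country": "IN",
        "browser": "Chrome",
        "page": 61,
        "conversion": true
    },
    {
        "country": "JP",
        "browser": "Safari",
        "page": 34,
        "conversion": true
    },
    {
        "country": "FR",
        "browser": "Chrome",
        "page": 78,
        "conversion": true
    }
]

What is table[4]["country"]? "JP"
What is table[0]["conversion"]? False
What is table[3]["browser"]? "Chrome"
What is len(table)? 6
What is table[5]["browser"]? "Chrome"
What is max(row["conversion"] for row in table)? True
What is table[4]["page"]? 34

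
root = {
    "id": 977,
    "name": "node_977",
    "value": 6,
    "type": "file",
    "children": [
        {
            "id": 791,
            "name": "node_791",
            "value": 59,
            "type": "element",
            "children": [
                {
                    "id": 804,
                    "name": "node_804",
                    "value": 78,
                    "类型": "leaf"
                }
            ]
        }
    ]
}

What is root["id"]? 977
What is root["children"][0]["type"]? "element"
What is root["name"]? "node_977"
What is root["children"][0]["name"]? "node_791"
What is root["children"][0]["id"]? 791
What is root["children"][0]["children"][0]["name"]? "node_804"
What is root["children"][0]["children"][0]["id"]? 804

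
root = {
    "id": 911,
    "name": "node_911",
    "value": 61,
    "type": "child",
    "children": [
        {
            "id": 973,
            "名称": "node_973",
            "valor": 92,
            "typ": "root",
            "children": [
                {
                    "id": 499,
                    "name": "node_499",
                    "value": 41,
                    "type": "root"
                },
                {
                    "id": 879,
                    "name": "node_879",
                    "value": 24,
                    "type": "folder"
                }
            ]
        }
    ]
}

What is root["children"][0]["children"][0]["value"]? 41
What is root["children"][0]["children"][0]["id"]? 499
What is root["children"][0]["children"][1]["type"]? "folder"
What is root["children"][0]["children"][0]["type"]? "root"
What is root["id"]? 911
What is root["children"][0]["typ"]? "root"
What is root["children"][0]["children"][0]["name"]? "node_499"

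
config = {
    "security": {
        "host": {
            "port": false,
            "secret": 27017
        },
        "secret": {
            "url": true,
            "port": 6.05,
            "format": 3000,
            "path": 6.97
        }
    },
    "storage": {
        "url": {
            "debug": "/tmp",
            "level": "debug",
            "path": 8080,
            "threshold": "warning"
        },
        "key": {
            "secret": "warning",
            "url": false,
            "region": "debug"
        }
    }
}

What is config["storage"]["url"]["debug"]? "/tmp"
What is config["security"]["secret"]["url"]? True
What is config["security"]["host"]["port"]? False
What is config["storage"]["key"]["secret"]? "warning"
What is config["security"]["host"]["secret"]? 27017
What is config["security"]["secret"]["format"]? 3000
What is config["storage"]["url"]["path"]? 8080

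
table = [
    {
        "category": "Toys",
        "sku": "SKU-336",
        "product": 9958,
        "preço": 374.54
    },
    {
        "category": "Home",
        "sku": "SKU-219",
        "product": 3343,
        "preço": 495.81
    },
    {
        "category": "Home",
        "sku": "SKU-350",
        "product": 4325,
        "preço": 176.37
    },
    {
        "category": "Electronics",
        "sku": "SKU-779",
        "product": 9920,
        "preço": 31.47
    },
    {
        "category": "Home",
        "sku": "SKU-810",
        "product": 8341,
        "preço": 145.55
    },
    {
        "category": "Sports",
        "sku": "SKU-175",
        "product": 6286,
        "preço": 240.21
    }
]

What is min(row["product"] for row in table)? 3343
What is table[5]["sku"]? "SKU-175"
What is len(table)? 6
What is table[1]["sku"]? "SKU-219"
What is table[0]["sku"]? "SKU-336"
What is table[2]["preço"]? 176.37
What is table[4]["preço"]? 145.55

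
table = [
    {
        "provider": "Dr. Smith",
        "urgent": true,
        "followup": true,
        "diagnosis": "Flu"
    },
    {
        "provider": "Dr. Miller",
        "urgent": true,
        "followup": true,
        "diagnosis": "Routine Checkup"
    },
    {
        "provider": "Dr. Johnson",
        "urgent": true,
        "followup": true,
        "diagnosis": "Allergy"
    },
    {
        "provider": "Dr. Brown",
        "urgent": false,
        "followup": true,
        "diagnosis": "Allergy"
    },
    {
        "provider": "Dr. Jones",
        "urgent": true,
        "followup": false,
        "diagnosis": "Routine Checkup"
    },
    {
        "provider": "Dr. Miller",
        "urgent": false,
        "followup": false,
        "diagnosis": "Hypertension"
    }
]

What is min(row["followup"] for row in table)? False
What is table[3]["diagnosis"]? "Allergy"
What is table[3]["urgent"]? False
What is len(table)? 6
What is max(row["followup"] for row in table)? True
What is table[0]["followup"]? True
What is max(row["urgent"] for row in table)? True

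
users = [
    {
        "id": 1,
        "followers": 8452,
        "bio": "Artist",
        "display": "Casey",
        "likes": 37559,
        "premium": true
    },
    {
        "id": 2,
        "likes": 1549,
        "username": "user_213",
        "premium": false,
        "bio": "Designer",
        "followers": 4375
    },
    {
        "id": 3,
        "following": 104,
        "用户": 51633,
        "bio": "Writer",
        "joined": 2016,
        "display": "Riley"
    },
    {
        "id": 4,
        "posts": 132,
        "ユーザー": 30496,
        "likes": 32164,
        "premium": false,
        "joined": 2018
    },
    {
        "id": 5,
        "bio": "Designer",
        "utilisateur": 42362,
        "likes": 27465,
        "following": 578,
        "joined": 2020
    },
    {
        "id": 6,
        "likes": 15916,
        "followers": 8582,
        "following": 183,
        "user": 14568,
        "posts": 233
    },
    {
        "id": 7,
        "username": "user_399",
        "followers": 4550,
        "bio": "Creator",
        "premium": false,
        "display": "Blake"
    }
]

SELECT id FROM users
[1, 2, 3, 4, 5, 6, 7]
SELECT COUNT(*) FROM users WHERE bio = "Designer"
2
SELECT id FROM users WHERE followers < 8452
[2, 7]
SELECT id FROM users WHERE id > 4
[5, 6, 7]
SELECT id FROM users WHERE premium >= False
[1, 2, 4, 7]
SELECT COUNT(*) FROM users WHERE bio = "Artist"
1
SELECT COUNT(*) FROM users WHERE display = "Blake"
1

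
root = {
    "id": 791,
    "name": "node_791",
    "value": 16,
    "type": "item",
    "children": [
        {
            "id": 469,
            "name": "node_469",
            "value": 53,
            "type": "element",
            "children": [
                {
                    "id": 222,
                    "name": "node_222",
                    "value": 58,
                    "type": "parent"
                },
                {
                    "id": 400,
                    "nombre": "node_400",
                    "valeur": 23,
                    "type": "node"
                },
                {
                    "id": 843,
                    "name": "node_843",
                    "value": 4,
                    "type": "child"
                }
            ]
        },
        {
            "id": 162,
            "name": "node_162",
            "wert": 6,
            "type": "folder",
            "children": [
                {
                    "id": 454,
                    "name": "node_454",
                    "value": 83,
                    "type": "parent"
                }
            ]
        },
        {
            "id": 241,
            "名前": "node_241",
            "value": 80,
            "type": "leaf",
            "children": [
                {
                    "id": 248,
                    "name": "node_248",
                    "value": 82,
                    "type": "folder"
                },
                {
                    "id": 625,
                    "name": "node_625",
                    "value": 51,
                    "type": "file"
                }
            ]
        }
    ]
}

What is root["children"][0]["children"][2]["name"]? "node_843"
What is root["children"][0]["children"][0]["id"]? 222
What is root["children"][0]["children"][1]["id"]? 400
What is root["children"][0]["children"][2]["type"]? "child"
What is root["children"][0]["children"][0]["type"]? "parent"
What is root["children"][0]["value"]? 53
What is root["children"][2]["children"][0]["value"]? 82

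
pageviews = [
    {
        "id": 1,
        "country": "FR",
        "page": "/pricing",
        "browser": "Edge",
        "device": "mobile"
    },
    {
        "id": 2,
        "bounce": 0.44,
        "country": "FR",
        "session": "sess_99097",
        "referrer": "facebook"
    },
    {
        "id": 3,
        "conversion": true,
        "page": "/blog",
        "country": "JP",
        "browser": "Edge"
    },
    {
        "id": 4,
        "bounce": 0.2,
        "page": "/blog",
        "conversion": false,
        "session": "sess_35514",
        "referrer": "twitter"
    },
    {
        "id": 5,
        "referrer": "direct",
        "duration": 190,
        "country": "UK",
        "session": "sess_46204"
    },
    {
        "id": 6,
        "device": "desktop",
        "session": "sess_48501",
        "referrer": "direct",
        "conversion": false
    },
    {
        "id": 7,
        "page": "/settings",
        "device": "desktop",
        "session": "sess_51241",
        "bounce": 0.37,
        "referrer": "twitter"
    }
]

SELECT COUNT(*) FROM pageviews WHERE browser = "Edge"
2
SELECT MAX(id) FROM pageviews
7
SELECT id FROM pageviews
[1, 2, 3, 4, 5, 6, 7]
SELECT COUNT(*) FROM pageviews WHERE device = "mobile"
1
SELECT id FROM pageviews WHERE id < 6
[1, 2, 3, 4, 5]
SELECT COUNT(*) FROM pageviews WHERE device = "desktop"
2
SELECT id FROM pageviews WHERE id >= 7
[7]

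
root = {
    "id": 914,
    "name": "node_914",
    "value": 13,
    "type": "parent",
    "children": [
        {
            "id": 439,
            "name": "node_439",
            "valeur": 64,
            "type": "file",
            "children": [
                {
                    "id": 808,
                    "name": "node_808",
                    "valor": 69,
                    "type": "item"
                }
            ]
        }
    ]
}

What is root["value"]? 13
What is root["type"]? "parent"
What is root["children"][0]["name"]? "node_439"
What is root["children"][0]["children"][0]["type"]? "item"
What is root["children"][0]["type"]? "file"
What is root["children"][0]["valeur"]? 64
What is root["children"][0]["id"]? 439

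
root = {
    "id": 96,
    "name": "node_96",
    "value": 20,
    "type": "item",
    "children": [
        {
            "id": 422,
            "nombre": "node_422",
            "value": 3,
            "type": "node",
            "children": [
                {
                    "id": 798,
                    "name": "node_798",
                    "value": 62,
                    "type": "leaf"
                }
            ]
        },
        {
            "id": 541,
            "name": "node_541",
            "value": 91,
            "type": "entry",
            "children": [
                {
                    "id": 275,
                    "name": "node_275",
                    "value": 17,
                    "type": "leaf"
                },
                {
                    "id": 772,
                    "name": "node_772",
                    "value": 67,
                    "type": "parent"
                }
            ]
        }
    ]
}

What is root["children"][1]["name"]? "node_541"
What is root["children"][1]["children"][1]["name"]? "node_772"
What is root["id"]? 96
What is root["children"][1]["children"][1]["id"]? 772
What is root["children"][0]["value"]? 3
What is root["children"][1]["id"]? 541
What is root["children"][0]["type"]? "node"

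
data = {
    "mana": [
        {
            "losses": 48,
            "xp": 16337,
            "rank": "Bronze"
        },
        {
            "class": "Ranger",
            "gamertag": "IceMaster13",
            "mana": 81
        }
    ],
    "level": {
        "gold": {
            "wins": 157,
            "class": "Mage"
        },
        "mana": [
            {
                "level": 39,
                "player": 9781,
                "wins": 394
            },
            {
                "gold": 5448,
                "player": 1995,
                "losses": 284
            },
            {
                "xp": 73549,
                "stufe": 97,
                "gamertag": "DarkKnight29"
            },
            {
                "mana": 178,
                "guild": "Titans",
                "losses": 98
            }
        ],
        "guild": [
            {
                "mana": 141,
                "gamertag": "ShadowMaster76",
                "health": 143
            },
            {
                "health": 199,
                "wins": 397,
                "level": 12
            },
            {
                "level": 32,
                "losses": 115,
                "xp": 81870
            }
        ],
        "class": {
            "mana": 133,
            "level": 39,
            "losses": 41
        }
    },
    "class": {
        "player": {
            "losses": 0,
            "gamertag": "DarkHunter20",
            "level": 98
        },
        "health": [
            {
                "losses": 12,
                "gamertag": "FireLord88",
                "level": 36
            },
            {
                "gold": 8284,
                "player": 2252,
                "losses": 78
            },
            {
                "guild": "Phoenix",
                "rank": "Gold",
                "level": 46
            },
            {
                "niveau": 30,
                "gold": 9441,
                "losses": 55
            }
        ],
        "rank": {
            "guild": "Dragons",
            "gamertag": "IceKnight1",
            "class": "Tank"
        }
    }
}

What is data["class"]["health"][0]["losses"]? 12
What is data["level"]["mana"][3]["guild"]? "Titans"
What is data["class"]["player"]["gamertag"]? "DarkHunter20"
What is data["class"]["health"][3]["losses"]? 55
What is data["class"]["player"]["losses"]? 0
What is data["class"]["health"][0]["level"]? 36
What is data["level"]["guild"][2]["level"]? 32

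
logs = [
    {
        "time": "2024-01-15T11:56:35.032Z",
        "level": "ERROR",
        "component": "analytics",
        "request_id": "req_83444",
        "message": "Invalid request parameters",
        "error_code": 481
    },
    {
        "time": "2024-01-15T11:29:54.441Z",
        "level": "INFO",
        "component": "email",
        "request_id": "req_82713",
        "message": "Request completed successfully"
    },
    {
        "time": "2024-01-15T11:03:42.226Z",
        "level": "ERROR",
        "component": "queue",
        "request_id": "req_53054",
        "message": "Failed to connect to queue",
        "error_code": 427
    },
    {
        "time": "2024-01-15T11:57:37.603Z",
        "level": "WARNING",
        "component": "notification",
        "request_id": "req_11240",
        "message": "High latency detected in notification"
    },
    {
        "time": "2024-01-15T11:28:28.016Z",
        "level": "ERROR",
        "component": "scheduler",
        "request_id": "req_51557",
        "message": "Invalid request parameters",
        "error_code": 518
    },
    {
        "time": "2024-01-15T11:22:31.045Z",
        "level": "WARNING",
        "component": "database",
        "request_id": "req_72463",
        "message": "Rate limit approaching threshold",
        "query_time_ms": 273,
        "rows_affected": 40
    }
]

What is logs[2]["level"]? "ERROR"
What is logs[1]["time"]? "2024-01-15T11:29:54.441Z"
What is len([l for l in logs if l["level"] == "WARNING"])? 2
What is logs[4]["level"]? "ERROR"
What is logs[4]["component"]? "scheduler"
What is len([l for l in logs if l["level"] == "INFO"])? 1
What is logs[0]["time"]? "2024-01-15T11:56:35.032Z"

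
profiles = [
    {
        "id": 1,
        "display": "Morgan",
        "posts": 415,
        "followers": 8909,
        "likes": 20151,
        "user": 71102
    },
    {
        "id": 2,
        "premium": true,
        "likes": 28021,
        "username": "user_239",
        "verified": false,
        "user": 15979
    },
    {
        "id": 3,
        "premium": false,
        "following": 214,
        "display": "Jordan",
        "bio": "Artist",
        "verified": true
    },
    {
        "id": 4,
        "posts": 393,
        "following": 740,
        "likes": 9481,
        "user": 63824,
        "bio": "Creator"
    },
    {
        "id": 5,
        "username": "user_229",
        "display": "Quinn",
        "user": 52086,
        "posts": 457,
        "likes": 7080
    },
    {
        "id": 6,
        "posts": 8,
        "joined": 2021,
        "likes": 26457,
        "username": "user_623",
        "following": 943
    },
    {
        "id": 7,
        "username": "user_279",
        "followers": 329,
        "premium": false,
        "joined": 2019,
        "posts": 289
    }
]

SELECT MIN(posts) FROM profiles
8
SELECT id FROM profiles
[1, 2, 3, 4, 5, 6, 7]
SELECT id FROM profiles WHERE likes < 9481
[5]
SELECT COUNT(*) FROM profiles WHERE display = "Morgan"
1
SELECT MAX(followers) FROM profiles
8909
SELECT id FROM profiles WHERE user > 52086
[1, 4]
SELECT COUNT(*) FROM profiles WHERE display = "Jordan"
1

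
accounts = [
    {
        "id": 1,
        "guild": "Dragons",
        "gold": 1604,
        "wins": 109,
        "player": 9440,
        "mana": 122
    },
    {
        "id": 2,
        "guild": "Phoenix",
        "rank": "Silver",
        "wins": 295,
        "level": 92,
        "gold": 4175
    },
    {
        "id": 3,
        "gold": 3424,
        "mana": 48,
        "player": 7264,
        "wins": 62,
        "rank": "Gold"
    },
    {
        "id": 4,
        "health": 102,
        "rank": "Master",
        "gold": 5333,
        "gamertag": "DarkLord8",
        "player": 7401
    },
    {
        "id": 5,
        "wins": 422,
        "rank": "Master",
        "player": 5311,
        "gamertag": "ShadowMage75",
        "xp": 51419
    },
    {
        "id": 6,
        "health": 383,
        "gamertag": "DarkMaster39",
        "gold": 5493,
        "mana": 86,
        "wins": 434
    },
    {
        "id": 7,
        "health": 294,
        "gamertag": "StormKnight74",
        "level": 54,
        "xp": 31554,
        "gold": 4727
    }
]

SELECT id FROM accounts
[1, 2, 3, 4, 5, 6, 7]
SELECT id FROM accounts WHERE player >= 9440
[1]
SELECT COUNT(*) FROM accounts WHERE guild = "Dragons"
1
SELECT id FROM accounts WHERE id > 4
[5, 6, 7]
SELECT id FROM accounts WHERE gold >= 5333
[4, 6]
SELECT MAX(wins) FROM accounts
434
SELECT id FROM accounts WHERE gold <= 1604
[1]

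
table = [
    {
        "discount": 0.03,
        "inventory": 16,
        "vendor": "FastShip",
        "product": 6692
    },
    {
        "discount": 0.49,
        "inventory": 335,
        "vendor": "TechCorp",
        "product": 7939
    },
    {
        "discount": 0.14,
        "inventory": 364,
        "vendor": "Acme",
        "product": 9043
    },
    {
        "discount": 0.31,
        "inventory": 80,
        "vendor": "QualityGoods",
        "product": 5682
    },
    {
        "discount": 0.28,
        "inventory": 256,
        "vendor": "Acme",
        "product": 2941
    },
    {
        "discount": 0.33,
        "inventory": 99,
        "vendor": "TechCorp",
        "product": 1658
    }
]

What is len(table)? 6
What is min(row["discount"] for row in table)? 0.03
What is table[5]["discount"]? 0.33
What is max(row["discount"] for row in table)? 0.49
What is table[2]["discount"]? 0.14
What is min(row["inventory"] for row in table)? 16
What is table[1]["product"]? 7939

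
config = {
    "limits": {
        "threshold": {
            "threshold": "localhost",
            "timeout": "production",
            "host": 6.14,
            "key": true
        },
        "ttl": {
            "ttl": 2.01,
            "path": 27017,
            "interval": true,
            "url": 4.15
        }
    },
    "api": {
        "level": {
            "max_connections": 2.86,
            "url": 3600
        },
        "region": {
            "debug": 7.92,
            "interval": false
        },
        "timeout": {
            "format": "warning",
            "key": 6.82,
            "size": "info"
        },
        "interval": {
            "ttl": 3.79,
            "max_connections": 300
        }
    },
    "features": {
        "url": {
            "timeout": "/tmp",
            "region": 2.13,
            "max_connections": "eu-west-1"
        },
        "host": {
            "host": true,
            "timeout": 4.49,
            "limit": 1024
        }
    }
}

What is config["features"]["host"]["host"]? True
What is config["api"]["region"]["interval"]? False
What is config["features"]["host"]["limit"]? 1024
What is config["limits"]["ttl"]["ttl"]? 2.01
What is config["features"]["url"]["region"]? 2.13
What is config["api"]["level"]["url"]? 3600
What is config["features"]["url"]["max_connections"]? "eu-west-1"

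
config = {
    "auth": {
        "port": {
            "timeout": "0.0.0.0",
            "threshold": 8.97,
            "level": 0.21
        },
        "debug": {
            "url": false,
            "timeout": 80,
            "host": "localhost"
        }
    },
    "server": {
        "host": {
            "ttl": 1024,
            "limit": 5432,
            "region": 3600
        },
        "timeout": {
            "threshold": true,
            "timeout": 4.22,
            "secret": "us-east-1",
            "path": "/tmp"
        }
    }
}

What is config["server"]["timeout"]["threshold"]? True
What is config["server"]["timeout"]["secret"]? "us-east-1"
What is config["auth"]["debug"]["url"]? False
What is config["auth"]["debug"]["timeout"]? 80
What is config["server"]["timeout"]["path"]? "/tmp"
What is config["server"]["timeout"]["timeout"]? 4.22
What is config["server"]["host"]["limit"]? 5432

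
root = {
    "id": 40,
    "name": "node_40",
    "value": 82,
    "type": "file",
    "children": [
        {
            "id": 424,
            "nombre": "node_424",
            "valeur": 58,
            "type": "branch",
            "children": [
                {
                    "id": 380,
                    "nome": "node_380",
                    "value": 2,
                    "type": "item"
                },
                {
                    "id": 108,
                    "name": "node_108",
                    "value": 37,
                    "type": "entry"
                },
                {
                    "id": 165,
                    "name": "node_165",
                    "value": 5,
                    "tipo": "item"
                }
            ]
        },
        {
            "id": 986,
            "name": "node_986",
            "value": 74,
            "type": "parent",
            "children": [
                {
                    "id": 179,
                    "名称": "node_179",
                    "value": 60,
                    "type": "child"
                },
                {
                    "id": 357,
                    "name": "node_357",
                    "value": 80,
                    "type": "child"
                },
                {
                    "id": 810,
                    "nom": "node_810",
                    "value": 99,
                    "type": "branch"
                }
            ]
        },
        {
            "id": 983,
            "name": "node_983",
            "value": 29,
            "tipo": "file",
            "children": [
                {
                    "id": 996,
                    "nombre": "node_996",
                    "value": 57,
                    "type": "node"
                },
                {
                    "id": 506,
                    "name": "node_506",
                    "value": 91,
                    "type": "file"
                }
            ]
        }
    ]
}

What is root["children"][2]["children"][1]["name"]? "node_506"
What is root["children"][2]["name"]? "node_983"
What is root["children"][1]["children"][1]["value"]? 80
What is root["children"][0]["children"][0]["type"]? "item"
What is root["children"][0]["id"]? 424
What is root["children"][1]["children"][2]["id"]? 810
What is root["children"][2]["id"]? 983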